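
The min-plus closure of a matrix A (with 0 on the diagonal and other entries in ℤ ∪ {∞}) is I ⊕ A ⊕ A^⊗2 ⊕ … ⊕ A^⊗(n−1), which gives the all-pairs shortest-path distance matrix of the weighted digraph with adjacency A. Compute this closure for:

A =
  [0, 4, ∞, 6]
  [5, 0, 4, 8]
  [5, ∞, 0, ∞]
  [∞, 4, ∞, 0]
Closure =
  [0, 4, 8, 6]
  [5, 0, 4, 8]
  [5, 9, 0, 11]
  [9, 4, 8, 0]

This is the Floyd-Warshall all-pairs shortest-path computation. For each intermediate vertex k = 0, 1, …, 3, update dist[i][j] ← min(dist[i][j], dist[i][k] + dist[k][j]). The final matrix gives, for each (i, j), the minimum total weight of any directed path from i to j (possibly empty when i = j).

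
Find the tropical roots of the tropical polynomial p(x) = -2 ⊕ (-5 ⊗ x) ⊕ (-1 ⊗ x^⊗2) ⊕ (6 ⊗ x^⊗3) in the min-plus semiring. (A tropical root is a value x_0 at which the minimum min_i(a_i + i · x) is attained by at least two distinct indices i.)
Roots: {-7, -4, 3}

Each tropical root is a break point of the lower envelope of the lines y = a_i + i · x (there are 4 lines, with slopes 0, 1, ..., 3). Only the lines that attain the minimum somewhere contribute to roots; other lines are dominated. Here the surviving (envelope) indices are i = 3, i = 2, i = 1, i = 0.
Intersections between consecutive envelope lines give the roots: for adjacent envelope indices i < j the intersection is x = (a_i − a_j) / (j − i). Reading off the sorted break points: {-7, -4, 3}.
Verification: at each break x_0, at least two indices attain the minimum of min_i(a_i + i · x_0).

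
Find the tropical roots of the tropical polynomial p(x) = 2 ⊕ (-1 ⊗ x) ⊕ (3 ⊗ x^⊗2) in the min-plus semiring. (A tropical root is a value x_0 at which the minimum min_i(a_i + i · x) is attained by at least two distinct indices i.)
Roots: {-4, 3}

Each tropical root is a break point of the lower envelope of the lines y = a_i + i · x (there are 3 lines, with slopes 0, 1, ..., 2). Only the lines that attain the minimum somewhere contribute to roots; other lines are dominated. Here the surviving (envelope) indices are i = 2, i = 1, i = 0.
Intersections between consecutive envelope lines give the roots: for adjacent envelope indices i < j the intersection is x = (a_i − a_j) / (j − i). Reading off the sorted break points: {-4, 3}.
Verification: at each break x_0, at least two indices attain the minimum of min_i(a_i + i · x_0).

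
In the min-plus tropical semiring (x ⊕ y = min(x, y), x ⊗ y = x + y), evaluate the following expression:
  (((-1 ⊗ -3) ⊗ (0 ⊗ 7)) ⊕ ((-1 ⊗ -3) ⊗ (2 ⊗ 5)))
(((-1 ⊗ -3) ⊗ (0 ⊗ 7)) ⊕ ((-1 ⊗ -3) ⊗ (2 ⊗ 5))) = 3

Expand innermost to outermost. Recall ⊕ takes the minimum of its arguments and ⊗ takes their sum. Working out the expression (((-1 ⊗ -3) ⊗ (0 ⊗ 7)) ⊕ ((-1 ⊗ -3) ⊗ (2 ⊗ 5))) gives 3.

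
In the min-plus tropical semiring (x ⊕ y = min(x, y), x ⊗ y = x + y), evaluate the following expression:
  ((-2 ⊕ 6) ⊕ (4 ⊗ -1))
((-2 ⊕ 6) ⊕ (4 ⊗ -1)) = -2

Expand innermost to outermost. Recall ⊕ takes the minimum of its arguments and ⊗ takes their sum. Working out the expression ((-2 ⊕ 6) ⊕ (4 ⊗ -1)) gives -2.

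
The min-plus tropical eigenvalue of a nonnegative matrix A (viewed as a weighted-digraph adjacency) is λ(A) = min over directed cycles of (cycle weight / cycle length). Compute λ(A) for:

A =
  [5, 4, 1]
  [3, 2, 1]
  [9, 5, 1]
λ(A) = 1

Enumerate directed cycles and compute their means (weight / length). Sample:
  cycle 0 → 0: weight = 5, length = 1, mean = 5/1 ≈ 5.000
  cycle 1 → 1: weight = 2, length = 1, mean = 2/1 ≈ 2.000
  cycle 2 → 2: weight = 1, length = 1, mean = 1/1 ≈ 1.000
  cycle 0 → 1 → 0: weight = 7, length = 2, mean = 7/2 ≈ 3.500
  cycle 0 → 2 → 0: weight = 10, length = 2, mean = 10/2 ≈ 5.000
  cycle 1 → 0 → 1: weight = 7, length = 2, mean = 7/2 ≈ 3.500
Minimum mean = 1.000, attained e.g. along the cycle 2 → 2 with weight 1 and length 1. So λ(A) = 1/1 = 1.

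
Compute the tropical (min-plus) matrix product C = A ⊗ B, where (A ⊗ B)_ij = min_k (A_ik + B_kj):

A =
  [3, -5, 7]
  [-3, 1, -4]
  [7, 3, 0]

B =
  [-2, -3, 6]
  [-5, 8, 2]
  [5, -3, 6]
A ⊗ B =
  [-10, 0, -3]
  [-5, -7, 2]
  [-2, -3, 5]

Apply the min-plus product entry-by-entry:
  C[0][0] = min over k of (A[0][0] + B[0][0] = 3 + -2 = 1, A[0][1] + B[1][0] = -5 + -5 = -10, A[0][2] + B[2][0] = 7 + 5 = 12) = -10 (attained at k = 1)
  C[0][1] = min over k of (A[0][0] + B[0][1] = 3 + -3 = 0, A[0][1] + B[1][1] = -5 + 8 = 3, A[0][2] + B[2][1] = 7 + -3 = 4) = 0 (attained at k = 0)
  C[0][2] = min over k of (A[0][0] + B[0][2] = 3 + 6 = 9, A[0][1] + B[1][2] = -5 + 2 = -3, A[0][2] + B[2][2] = 7 + 6 = 13) = -3 (attained at k = 1)
  C[1][0] = min over k of (A[1][0] + B[0][0] = -3 + -2 = -5, A[1][1] + B[1][0] = 1 + -5 = -4, A[1][2] + B[2][0] = -4 + 5 = 1) = -5 (attained at k = 0)
  C[1][1] = min over k of (A[1][0] + B[0][1] = -3 + -3 = -6, A[1][1] + B[1][1] = 1 + 8 = 9, A[1][2] + B[2][1] = -4 + -3 = -7) = -7 (attained at k = 2)
  C[1][2] = min over k of (A[1][0] + B[0][2] = -3 + 6 = 3, A[1][1] + B[1][2] = 1 + 2 = 3, A[1][2] + B[2][2] = -4 + 6 = 2) = 2 (attained at k = 2)
  C[2][0] = min over k of (A[2][0] + B[0][0] = 7 + -2 = 5, A[2][1] + B[1][0] = 3 + -5 = -2, A[2][2] + B[2][0] = 0 + 5 = 5) = -2 (attained at k = 1)
  C[2][1] = min over k of (A[2][0] + B[0][1] = 7 + -3 = 4, A[2][1] + B[1][1] = 3 + 8 = 11, A[2][2] + B[2][1] = 0 + -3 = -3) = -3 (attained at k = 2)
  C[2][2] = min over k of (A[2][0] + B[0][2] = 7 + 6 = 13, A[2][1] + B[1][2] = 3 + 2 = 5, A[2][2] + B[2][2] = 0 + 6 = 6) = 5 (attained at k = 1)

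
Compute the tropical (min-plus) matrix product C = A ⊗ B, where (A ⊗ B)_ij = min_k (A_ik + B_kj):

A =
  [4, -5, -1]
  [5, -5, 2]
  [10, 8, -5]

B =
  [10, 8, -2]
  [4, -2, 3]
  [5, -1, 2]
A ⊗ B =
  [-1, -7, -2]
  [-1, -7, -2]
  [0, -6, -3]

Apply the min-plus product entry-by-entry:
  C[0][0] = min over k of (A[0][0] + B[0][0] = 4 + 10 = 14, A[0][1] + B[1][0] = -5 + 4 = -1, A[0][2] + B[2][0] = -1 + 5 = 4) = -1 (attained at k = 1)
  C[0][1] = min over k of (A[0][0] + B[0][1] = 4 + 8 = 12, A[0][1] + B[1][1] = -5 + -2 = -7, A[0][2] + B[2][1] = -1 + -1 = -2) = -7 (attained at k = 1)
  C[0][2] = min over k of (A[0][0] + B[0][2] = 4 + -2 = 2, A[0][1] + B[1][2] = -5 + 3 = -2, A[0][2] + B[2][2] = -1 + 2 = 1) = -2 (attained at k = 1)
  C[1][0] = min over k of (A[1][0] + B[0][0] = 5 + 10 = 15, A[1][1] + B[1][0] = -5 + 4 = -1, A[1][2] + B[2][0] = 2 + 5 = 7) = -1 (attained at k = 1)
  C[1][1] = min over k of (A[1][0] + B[0][1] = 5 + 8 = 13, A[1][1] + B[1][1] = -5 + -2 = -7, A[1][2] + B[2][1] = 2 + -1 = 1) = -7 (attained at k = 1)
  C[1][2] = min over k of (A[1][0] + B[0][2] = 5 + -2 = 3, A[1][1] + B[1][2] = -5 + 3 = -2, A[1][2] + B[2][2] = 2 + 2 = 4) = -2 (attained at k = 1)
  C[2][0] = min over k of (A[2][0] + B[0][0] = 10 + 10 = 20, A[2][1] + B[1][0] = 8 + 4 = 12, A[2][2] + B[2][0] = -5 + 5 = 0) = 0 (attained at k = 2)
  C[2][1] = min over k of (A[2][0] + B[0][1] = 10 + 8 = 18, A[2][1] + B[1][1] = 8 + -2 = 6, A[2][2] + B[2][1] = -5 + -1 = -6) = -6 (attained at k = 2)
  C[2][2] = min over k of (A[2][0] + B[0][2] = 10 + -2 = 8, A[2][1] + B[1][2] = 8 + 3 = 11, A[2][2] + B[2][2] = -5 + 2 = -3) = -3 (attained at k = 2)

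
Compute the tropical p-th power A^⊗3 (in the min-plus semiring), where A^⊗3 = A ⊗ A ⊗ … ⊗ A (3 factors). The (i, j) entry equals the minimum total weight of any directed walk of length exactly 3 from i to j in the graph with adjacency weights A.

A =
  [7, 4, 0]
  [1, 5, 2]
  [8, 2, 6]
A^⊗3 =
  [3, 7, 4]
  [5, 3, 6]
  [8, 6, 3]

Each entry (A^⊗3)_ij equals the minimum over all length-3 walks i = v_0 → v_1 → … → v_3 = j of Σ_t A[v_t][v_{t+1}]. For example, for (i, j) = (0, 2) we minimise over 9 possible intermediate vertex sequences; the minimum is 4, attained along the walk 0 → 2 → 1 → 2.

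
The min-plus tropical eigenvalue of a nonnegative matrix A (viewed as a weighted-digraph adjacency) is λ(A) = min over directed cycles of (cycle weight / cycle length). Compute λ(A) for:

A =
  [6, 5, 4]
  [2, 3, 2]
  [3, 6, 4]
λ(A) = 3

Enumerate directed cycles and compute their means (weight / length). Sample:
  cycle 0 → 0: weight = 6, length = 1, mean = 6/1 ≈ 6.000
  cycle 1 → 1: weight = 3, length = 1, mean = 3/1 ≈ 3.000
  cycle 2 → 2: weight = 4, length = 1, mean = 4/1 ≈ 4.000
  cycle 0 → 1 → 0: weight = 7, length = 2, mean = 7/2 ≈ 3.500
  cycle 0 → 2 → 0: weight = 7, length = 2, mean = 7/2 ≈ 3.500
  cycle 1 → 0 → 1: weight = 7, length = 2, mean = 7/2 ≈ 3.500
Minimum mean = 3.000, attained e.g. along the cycle 1 → 1 with weight 3 and length 1. So λ(A) = 3/1 = 3.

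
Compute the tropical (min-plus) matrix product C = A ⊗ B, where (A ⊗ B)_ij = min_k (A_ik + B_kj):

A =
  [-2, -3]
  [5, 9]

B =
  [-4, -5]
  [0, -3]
A ⊗ B =
  [-6, -7]
  [1, 0]

Apply the min-plus product entry-by-entry:
  C[0][0] = min over k of (A[0][0] + B[0][0] = -2 + -4 = -6, A[0][1] + B[1][0] = -3 + 0 = -3) = -6 (attained at k = 0)
  C[0][1] = min over k of (A[0][0] + B[0][1] = -2 + -5 = -7, A[0][1] + B[1][1] = -3 + -3 = -6) = -7 (attained at k = 0)
  C[1][0] = min over k of (A[1][0] + B[0][0] = 5 + -4 = 1, A[1][1] + B[1][0] = 9 + 0 = 9) = 1 (attained at k = 0)
  C[1][1] = min over k of (A[1][0] + B[0][1] = 5 + -5 = 0, A[1][1] + B[1][1] = 9 + -3 = 6) = 0 (attained at k = 0)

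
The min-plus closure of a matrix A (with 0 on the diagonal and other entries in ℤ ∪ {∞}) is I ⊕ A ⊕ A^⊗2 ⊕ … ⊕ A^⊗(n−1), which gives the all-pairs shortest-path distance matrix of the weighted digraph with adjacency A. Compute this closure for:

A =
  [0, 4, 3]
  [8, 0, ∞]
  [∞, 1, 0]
Closure =
  [0, 4, 3]
  [8, 0, 11]
  [9, 1, 0]

This is the Floyd-Warshall all-pairs shortest-path computation. For each intermediate vertex k = 0, 1, …, 2, update dist[i][j] ← min(dist[i][j], dist[i][k] + dist[k][j]). The final matrix gives, for each (i, j), the minimum total weight of any directed path from i to j (possibly empty when i = j).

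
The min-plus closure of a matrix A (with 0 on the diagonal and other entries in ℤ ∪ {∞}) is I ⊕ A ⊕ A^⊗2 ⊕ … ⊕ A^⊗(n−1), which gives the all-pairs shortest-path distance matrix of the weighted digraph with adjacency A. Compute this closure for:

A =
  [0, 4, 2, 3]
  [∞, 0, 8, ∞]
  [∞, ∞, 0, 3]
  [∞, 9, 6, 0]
Closure =
  [0, 4, 2, 3]
  [∞, 0, 8, 11]
  [∞, 12, 0, 3]
  [∞, 9, 6, 0]

This is the Floyd-Warshall all-pairs shortest-path computation. For each intermediate vertex k = 0, 1, …, 3, update dist[i][j] ← min(dist[i][j], dist[i][k] + dist[k][j]). The final matrix gives, for each (i, j), the minimum total weight of any directed path from i to j (possibly empty when i = j).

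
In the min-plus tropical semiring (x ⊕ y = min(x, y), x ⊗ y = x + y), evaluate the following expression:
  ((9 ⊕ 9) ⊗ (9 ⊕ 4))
((9 ⊕ 9) ⊗ (9 ⊕ 4)) = 13

Expand innermost to outermost. Recall ⊕ takes the minimum of its arguments and ⊗ takes their sum. Working out the expression ((9 ⊕ 9) ⊗ (9 ⊕ 4)) gives 13.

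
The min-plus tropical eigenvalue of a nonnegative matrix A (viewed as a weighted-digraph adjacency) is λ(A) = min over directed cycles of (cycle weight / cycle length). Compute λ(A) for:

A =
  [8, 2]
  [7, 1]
λ(A) = 1

Enumerate directed cycles and compute their means (weight / length). Sample:
  cycle 0 → 0: weight = 8, length = 1, mean = 8/1 ≈ 8.000
  cycle 1 → 1: weight = 1, length = 1, mean = 1/1 ≈ 1.000
  cycle 0 → 1 → 0: weight = 9, length = 2, mean = 9/2 ≈ 4.500
  cycle 1 → 0 → 1: weight = 9, length = 2, mean = 9/2 ≈ 4.500
Minimum mean = 1.000, attained e.g. along the cycle 1 → 1 with weight 1 and length 1. So λ(A) = 1/1 = 1.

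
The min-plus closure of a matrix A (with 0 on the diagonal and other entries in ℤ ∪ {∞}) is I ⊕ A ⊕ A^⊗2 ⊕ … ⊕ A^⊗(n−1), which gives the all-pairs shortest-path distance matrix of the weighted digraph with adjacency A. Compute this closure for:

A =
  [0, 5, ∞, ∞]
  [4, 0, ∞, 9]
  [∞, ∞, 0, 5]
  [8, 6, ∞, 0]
Closure =
  [0, 5, ∞, 14]
  [4, 0, ∞, 9]
  [13, 11, 0, 5]
  [8, 6, ∞, 0]

This is the Floyd-Warshall all-pairs shortest-path computation. For each intermediate vertex k = 0, 1, …, 3, update dist[i][j] ← min(dist[i][j], dist[i][k] + dist[k][j]). The final matrix gives, for each (i, j), the minimum total weight of any directed path from i to j (possibly empty when i = j).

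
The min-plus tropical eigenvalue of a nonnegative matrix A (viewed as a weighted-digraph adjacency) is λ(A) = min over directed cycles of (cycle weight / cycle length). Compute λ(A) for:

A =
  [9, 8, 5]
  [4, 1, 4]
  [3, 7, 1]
λ(A) = 1

Enumerate directed cycles and compute their means (weight / length). Sample:
  cycle 0 → 0: weight = 9, length = 1, mean = 9/1 ≈ 9.000
  cycle 1 → 1: weight = 1, length = 1, mean = 1/1 ≈ 1.000
  cycle 2 → 2: weight = 1, length = 1, mean = 1/1 ≈ 1.000
  cycle 0 → 1 → 0: weight = 12, length = 2, mean = 12/2 ≈ 6.000
  cycle 0 → 2 → 0: weight = 8, length = 2, mean = 8/2 ≈ 4.000
  cycle 1 → 0 → 1: weight = 12, length = 2, mean = 12/2 ≈ 6.000
Minimum mean = 1.000, attained e.g. along the cycle 1 → 1 with weight 1 and length 1. So λ(A) = 1/1 = 1.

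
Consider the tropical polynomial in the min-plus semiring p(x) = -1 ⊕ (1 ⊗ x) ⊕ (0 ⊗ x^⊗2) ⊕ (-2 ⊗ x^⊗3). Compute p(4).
p(4) = -1

A tropical monomial a ⊗ x^⊗i evaluates to a + i · x. Evaluating each term at x = 4:
  Term 0 contributes -1 + 0 · 4 = -1
  Term 1 contributes 1 + 1 · 4 = 5
  Term 2 contributes 0 + 2 · 4 = 8
  Term 3 contributes -2 + 3 · 4 = 10
p(4) = ⊕ of these = min[-1, 5, 8, 10] = -1.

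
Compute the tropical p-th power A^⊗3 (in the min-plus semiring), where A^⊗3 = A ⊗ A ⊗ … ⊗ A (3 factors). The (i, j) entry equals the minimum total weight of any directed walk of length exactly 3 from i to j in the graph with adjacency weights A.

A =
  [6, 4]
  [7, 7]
A^⊗3 =
  [17, 15]
  [18, 17]

Each entry (A^⊗3)_ij equals the minimum over all length-3 walks i = v_0 → v_1 → … → v_3 = j of Σ_t A[v_t][v_{t+1}]. For example, for (i, j) = (0, 1) we minimise over 4 possible intermediate vertex sequences; the minimum is 15, attained along the walk 0 → 1 → 0 → 1.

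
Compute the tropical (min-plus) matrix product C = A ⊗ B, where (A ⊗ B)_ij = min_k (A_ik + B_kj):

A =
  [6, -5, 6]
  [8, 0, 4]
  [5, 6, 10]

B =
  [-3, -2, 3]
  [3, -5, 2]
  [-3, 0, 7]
A ⊗ B =
  [-2, -10, -3]
  [1, -5, 2]
  [2, 1, 8]

Apply the min-plus product entry-by-entry:
  C[0][0] = min over k of (A[0][0] + B[0][0] = 6 + -3 = 3, A[0][1] + B[1][0] = -5 + 3 = -2, A[0][2] + B[2][0] = 6 + -3 = 3) = -2 (attained at k = 1)
  C[0][1] = min over k of (A[0][0] + B[0][1] = 6 + -2 = 4, A[0][1] + B[1][1] = -5 + -5 = -10, A[0][2] + B[2][1] = 6 + 0 = 6) = -10 (attained at k = 1)
  C[0][2] = min over k of (A[0][0] + B[0][2] = 6 + 3 = 9, A[0][1] + B[1][2] = -5 + 2 = -3, A[0][2] + B[2][2] = 6 + 7 = 13) = -3 (attained at k = 1)
  C[1][0] = min over k of (A[1][0] + B[0][0] = 8 + -3 = 5, A[1][1] + B[1][0] = 0 + 3 = 3, A[1][2] + B[2][0] = 4 + -3 = 1) = 1 (attained at k = 2)
  C[1][1] = min over k of (A[1][0] + B[0][1] = 8 + -2 = 6, A[1][1] + B[1][1] = 0 + -5 = -5, A[1][2] + B[2][1] = 4 + 0 = 4) = -5 (attained at k = 1)
  C[1][2] = min over k of (A[1][0] + B[0][2] = 8 + 3 = 11, A[1][1] + B[1][2] = 0 + 2 = 2, A[1][2] + B[2][2] = 4 + 7 = 11) = 2 (attained at k = 1)
  C[2][0] = min over k of (A[2][0] + B[0][0] = 5 + -3 = 2, A[2][1] + B[1][0] = 6 + 3 = 9, A[2][2] + B[2][0] = 10 + -3 = 7) = 2 (attained at k = 0)
  C[2][1] = min over k of (A[2][0] + B[0][1] = 5 + -2 = 3, A[2][1] + B[1][1] = 6 + -5 = 1, A[2][2] + B[2][1] = 10 + 0 = 10) = 1 (attained at k = 1)
  C[2][2] = min over k of (A[2][0] + B[0][2] = 5 + 3 = 8, A[2][1] + B[1][2] = 6 + 2 = 8, A[2][2] + B[2][2] = 10 + 7 = 17) = 8 (attained at k = 0)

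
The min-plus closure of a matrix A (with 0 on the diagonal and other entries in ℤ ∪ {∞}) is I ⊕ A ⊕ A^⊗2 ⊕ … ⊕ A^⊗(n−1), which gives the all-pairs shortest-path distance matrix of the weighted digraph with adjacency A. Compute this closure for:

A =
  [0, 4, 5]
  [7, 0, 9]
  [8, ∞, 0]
Closure =
  [0, 4, 5]
  [7, 0, 9]
  [8, 12, 0]

This is the Floyd-Warshall all-pairs shortest-path computation. For each intermediate vertex k = 0, 1, …, 2, update dist[i][j] ← min(dist[i][j], dist[i][k] + dist[k][j]). The final matrix gives, for each (i, j), the minimum total weight of any directed path from i to j (possibly empty when i = j).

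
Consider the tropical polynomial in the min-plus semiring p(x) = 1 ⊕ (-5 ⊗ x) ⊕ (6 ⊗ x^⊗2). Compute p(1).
p(1) = -4

A tropical monomial a ⊗ x^⊗i evaluates to a + i · x. Evaluating each term at x = 1:
  Term 0 contributes 1 + 0 · 1 = 1
  Term 1 contributes -5 + 1 · 1 = -4
  Term 2 contributes 6 + 2 · 1 = 8
p(1) = ⊕ of these = min[1, -4, 8] = -4.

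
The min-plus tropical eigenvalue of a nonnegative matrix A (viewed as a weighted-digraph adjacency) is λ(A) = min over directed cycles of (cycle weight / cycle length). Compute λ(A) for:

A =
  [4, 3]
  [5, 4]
λ(A) = 4

Enumerate directed cycles and compute their means (weight / length). Sample:
  cycle 0 → 0: weight = 4, length = 1, mean = 4/1 ≈ 4.000
  cycle 1 → 1: weight = 4, length = 1, mean = 4/1 ≈ 4.000
  cycle 0 → 1 → 0: weight = 8, length = 2, mean = 8/2 ≈ 4.000
  cycle 1 → 0 → 1: weight = 8, length = 2, mean = 8/2 ≈ 4.000
Minimum mean = 4.000, attained e.g. along the cycle 0 → 0 with weight 4 and length 1. So λ(A) = 4/1 = 4.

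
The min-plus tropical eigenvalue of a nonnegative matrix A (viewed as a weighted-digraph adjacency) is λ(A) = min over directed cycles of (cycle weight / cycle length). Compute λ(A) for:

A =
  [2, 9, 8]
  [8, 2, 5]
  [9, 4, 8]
λ(A) = 2

Enumerate directed cycles and compute their means (weight / length). Sample:
  cycle 0 → 0: weight = 2, length = 1, mean = 2/1 ≈ 2.000
  cycle 1 → 1: weight = 2, length = 1, mean = 2/1 ≈ 2.000
  cycle 2 → 2: weight = 8, length = 1, mean = 8/1 ≈ 8.000
  cycle 0 → 1 → 0: weight = 17, length = 2, mean = 17/2 ≈ 8.500
  cycle 0 → 2 → 0: weight = 17, length = 2, mean = 17/2 ≈ 8.500
  cycle 1 → 0 → 1: weight = 17, length = 2, mean = 17/2 ≈ 8.500
Minimum mean = 2.000, attained e.g. along the cycle 0 → 0 with weight 2 and length 1. So λ(A) = 2/1 = 2.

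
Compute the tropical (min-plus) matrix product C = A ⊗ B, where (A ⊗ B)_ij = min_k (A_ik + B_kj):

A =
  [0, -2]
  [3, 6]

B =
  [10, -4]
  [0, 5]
A ⊗ B =
  [-2, -4]
  [6, -1]

Apply the min-plus product entry-by-entry:
  C[0][0] = min over k of (A[0][0] + B[0][0] = 0 + 10 = 10, A[0][1] + B[1][0] = -2 + 0 = -2) = -2 (attained at k = 1)
  C[0][1] = min over k of (A[0][0] + B[0][1] = 0 + -4 = -4, A[0][1] + B[1][1] = -2 + 5 = 3) = -4 (attained at k = 0)
  C[1][0] = min over k of (A[1][0] + B[0][0] = 3 + 10 = 13, A[1][1] + B[1][0] = 6 + 0 = 6) = 6 (attained at k = 1)
  C[1][1] = min over k of (A[1][0] + B[0][1] = 3 + -4 = -1, A[1][1] + B[1][1] = 6 + 5 = 11) = -1 (attained at k = 0)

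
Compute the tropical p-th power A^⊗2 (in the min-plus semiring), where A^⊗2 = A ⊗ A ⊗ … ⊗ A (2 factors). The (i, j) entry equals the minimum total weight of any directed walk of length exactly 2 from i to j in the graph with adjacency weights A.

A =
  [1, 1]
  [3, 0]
A^⊗2 =
  [2, 1]
  [3, 0]

Each entry (A^⊗2)_ij equals the minimum over all length-2 walks i = v_0 → v_1 → … → v_2 = j of Σ_t A[v_t][v_{t+1}]. For example, for (i, j) = (0, 1) we minimise over 2 possible intermediate vertex sequences; the minimum is 1, attained along the walk 0 → 1 → 1.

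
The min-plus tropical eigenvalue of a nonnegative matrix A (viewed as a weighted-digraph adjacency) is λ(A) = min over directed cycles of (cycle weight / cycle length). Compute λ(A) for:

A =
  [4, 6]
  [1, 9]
λ(A) = 7/2

Enumerate directed cycles and compute their means (weight / length). Sample:
  cycle 0 → 0: weight = 4, length = 1, mean = 4/1 ≈ 4.000
  cycle 1 → 1: weight = 9, length = 1, mean = 9/1 ≈ 9.000
  cycle 0 → 1 → 0: weight = 7, length = 2, mean = 7/2 ≈ 3.500
  cycle 1 → 0 → 1: weight = 7, length = 2, mean = 7/2 ≈ 3.500
Minimum mean = 3.500, attained e.g. along the cycle 0 → 1 → 0 with weight 7 and length 2. So λ(A) = 7/2 = 7/2.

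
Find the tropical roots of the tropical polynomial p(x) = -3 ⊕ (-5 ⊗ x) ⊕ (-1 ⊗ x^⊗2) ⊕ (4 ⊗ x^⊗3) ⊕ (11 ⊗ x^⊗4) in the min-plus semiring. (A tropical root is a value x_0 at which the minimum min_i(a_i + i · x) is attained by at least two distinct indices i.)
Roots: {-7, -5, -4, 2}

Each tropical root is a break point of the lower envelope of the lines y = a_i + i · x (there are 5 lines, with slopes 0, 1, ..., 4). Only the lines that attain the minimum somewhere contribute to roots; other lines are dominated. Here the surviving (envelope) indices are i = 4, i = 3, i = 2, i = 1, i = 0.
Intersections between consecutive envelope lines give the roots: for adjacent envelope indices i < j the intersection is x = (a_i − a_j) / (j − i). Reading off the sorted break points: {-7, -5, -4, 2}.
Verification: at each break x_0, at least two indices attain the minimum of min_i(a_i + i · x_0).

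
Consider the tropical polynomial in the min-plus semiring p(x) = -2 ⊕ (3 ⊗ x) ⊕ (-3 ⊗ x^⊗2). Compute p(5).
p(5) = -2

A tropical monomial a ⊗ x^⊗i evaluates to a + i · x. Evaluating each term at x = 5:
  Term 0 contributes -2 + 0 · 5 = -2
  Term 1 contributes 3 + 1 · 5 = 8
  Term 2 contributes -3 + 2 · 5 = 7
p(5) = ⊕ of these = min[-2, 8, 7] = -2.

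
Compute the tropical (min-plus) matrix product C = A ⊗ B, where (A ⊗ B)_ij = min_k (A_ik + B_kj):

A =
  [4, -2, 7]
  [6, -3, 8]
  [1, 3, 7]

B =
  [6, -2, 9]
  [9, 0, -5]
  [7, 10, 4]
A ⊗ B =
  [7, -2, -7]
  [6, -3, -8]
  [7, -1, -2]

Apply the min-plus product entry-by-entry:
  C[0][0] = min over k of (A[0][0] + B[0][0] = 4 + 6 = 10, A[0][1] + B[1][0] = -2 + 9 = 7, A[0][2] + B[2][0] = 7 + 7 = 14) = 7 (attained at k = 1)
  C[0][1] = min over k of (A[0][0] + B[0][1] = 4 + -2 = 2, A[0][1] + B[1][1] = -2 + 0 = -2, A[0][2] + B[2][1] = 7 + 10 = 17) = -2 (attained at k = 1)
  C[0][2] = min over k of (A[0][0] + B[0][2] = 4 + 9 = 13, A[0][1] + B[1][2] = -2 + -5 = -7, A[0][2] + B[2][2] = 7 + 4 = 11) = -7 (attained at k = 1)
  C[1][0] = min over k of (A[1][0] + B[0][0] = 6 + 6 = 12, A[1][1] + B[1][0] = -3 + 9 = 6, A[1][2] + B[2][0] = 8 + 7 = 15) = 6 (attained at k = 1)
  C[1][1] = min over k of (A[1][0] + B[0][1] = 6 + -2 = 4, A[1][1] + B[1][1] = -3 + 0 = -3, A[1][2] + B[2][1] = 8 + 10 = 18) = -3 (attained at k = 1)
  C[1][2] = min over k of (A[1][0] + B[0][2] = 6 + 9 = 15, A[1][1] + B[1][2] = -3 + -5 = -8, A[1][2] + B[2][2] = 8 + 4 = 12) = -8 (attained at k = 1)
  C[2][0] = min over k of (A[2][0] + B[0][0] = 1 + 6 = 7, A[2][1] + B[1][0] = 3 + 9 = 12, A[2][2] + B[2][0] = 7 + 7 = 14) = 7 (attained at k = 0)
  C[2][1] = min over k of (A[2][0] + B[0][1] = 1 + -2 = -1, A[2][1] + B[1][1] = 3 + 0 = 3, A[2][2] + B[2][1] = 7 + 10 = 17) = -1 (attained at k = 0)
  C[2][2] = min over k of (A[2][0] + B[0][2] = 1 + 9 = 10, A[2][1] + B[1][2] = 3 + -5 = -2, A[2][2] + B[2][2] = 7 + 4 = 11) = -2 (attained at k = 1)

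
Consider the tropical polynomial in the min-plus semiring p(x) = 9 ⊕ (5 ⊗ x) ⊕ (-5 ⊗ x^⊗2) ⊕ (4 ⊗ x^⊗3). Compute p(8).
p(8) = 9

A tropical monomial a ⊗ x^⊗i evaluates to a + i · x. Evaluating each term at x = 8:
  Term 0 contributes 9 + 0 · 8 = 9
  Term 1 contributes 5 + 1 · 8 = 13
  Term 2 contributes -5 + 2 · 8 = 11
  Term 3 contributes 4 + 3 · 8 = 28
p(8) = ⊕ of these = min[9, 13, 11, 28] = 9.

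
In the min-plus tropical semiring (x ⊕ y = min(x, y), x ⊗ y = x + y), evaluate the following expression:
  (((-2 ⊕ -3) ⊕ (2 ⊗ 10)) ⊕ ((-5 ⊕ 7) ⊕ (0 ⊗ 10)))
(((-2 ⊕ -3) ⊕ (2 ⊗ 10)) ⊕ ((-5 ⊕ 7) ⊕ (0 ⊗ 10))) = -5

Expand innermost to outermost. Recall ⊕ takes the minimum of its arguments and ⊗ takes their sum. Working out the expression (((-2 ⊕ -3) ⊕ (2 ⊗ 10)) ⊕ ((-5 ⊕ 7) ⊕ (0 ⊗ 10))) gives -5.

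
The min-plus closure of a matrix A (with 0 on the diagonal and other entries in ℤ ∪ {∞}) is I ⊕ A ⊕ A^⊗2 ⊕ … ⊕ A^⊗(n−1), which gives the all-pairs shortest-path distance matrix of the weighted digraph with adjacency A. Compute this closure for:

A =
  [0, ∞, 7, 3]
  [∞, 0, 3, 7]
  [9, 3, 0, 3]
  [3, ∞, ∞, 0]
Closure =
  [0, 10, 7, 3]
  [9, 0, 3, 6]
  [6, 3, 0, 3]
  [3, 13, 10, 0]

This is the Floyd-Warshall all-pairs shortest-path computation. For each intermediate vertex k = 0, 1, …, 3, update dist[i][j] ← min(dist[i][j], dist[i][k] + dist[k][j]). The final matrix gives, for each (i, j), the minimum total weight of any directed path from i to j (possibly empty when i = j).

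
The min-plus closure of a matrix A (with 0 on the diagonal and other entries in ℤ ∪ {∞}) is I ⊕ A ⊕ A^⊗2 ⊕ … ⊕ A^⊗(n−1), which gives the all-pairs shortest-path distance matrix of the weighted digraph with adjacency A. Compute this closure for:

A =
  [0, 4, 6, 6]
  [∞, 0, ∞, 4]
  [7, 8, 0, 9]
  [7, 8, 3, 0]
Closure =
  [0, 4, 6, 6]
  [11, 0, 7, 4]
  [7, 8, 0, 9]
  [7, 8, 3, 0]

This is the Floyd-Warshall all-pairs shortest-path computation. For each intermediate vertex k = 0, 1, …, 3, update dist[i][j] ← min(dist[i][j], dist[i][k] + dist[k][j]). The final matrix gives, for each (i, j), the minimum total weight of any directed path from i to j (possibly empty when i = j).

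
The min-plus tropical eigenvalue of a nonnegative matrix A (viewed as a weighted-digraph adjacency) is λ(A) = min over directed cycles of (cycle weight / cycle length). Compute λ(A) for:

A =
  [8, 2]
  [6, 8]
λ(A) = 4

Enumerate directed cycles and compute their means (weight / length). Sample:
  cycle 0 → 0: weight = 8, length = 1, mean = 8/1 ≈ 8.000
  cycle 1 → 1: weight = 8, length = 1, mean = 8/1 ≈ 8.000
  cycle 0 → 1 → 0: weight = 8, length = 2, mean = 8/2 ≈ 4.000
  cycle 1 → 0 → 1: weight = 8, length = 2, mean = 8/2 ≈ 4.000
Minimum mean = 4.000, attained e.g. along the cycle 0 → 1 → 0 with weight 8 and length 2. So λ(A) = 8/2 = 4.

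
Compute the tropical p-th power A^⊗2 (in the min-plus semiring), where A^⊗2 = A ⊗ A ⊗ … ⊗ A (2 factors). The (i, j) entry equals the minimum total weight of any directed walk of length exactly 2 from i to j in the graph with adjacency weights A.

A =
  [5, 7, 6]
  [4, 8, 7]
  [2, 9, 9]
A^⊗2 =
  [8, 12, 11]
  [9, 11, 10]
  [7, 9, 8]

Each entry (A^⊗2)_ij equals the minimum over all length-2 walks i = v_0 → v_1 → … → v_2 = j of Σ_t A[v_t][v_{t+1}]. For example, for (i, j) = (0, 2) we minimise over 3 possible intermediate vertex sequences; the minimum is 11, attained along the walk 0 → 0 → 2.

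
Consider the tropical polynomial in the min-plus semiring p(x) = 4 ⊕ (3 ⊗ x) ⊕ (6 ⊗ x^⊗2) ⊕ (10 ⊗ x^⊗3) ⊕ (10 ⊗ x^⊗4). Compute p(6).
p(6) = 4

A tropical monomial a ⊗ x^⊗i evaluates to a + i · x. Evaluating each term at x = 6:
  Term 0 contributes 4 + 0 · 6 = 4
  Term 1 contributes 3 + 1 · 6 = 9
  Term 2 contributes 6 + 2 · 6 = 18
  Term 3 contributes 10 + 3 · 6 = 28
  Term 4 contributes 10 + 4 · 6 = 34
p(6) = ⊕ of these = min[4, 9, 18, 28, 34] = 4.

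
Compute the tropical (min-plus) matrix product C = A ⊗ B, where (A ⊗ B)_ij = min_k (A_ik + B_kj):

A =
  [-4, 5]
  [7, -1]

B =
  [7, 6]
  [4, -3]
A ⊗ B =
  [3, 2]
  [3, -4]

Apply the min-plus product entry-by-entry:
  C[0][0] = min over k of (A[0][0] + B[0][0] = -4 + 7 = 3, A[0][1] + B[1][0] = 5 + 4 = 9) = 3 (attained at k = 0)
  C[0][1] = min over k of (A[0][0] + B[0][1] = -4 + 6 = 2, A[0][1] + B[1][1] = 5 + -3 = 2) = 2 (attained at k = 0)
  C[1][0] = min over k of (A[1][0] + B[0][0] = 7 + 7 = 14, A[1][1] + B[1][0] = -1 + 4 = 3) = 3 (attained at k = 1)
  C[1][1] = min over k of (A[1][0] + B[0][1] = 7 + 6 = 13, A[1][1] + B[1][1] = -1 + -3 = -4) = -4 (attained at k = 1)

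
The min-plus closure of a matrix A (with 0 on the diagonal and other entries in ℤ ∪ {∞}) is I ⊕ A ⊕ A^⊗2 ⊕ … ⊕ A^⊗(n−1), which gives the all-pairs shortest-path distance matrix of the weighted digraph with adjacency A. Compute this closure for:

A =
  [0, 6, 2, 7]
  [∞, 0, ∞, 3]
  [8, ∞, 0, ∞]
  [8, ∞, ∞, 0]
Closure =
  [0, 6, 2, 7]
  [11, 0, 13, 3]
  [8, 14, 0, 15]
  [8, 14, 10, 0]

This is the Floyd-Warshall all-pairs shortest-path computation. For each intermediate vertex k = 0, 1, …, 3, update dist[i][j] ← min(dist[i][j], dist[i][k] + dist[k][j]). The final matrix gives, for each (i, j), the minimum total weight of any directed path from i to j (possibly empty when i = j).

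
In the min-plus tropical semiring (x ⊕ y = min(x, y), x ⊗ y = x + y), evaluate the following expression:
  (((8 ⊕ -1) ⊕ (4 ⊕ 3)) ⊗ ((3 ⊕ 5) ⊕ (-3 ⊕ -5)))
(((8 ⊕ -1) ⊕ (4 ⊕ 3)) ⊗ ((3 ⊕ 5) ⊕ (-3 ⊕ -5))) = -6

Expand innermost to outermost. Recall ⊕ takes the minimum of its arguments and ⊗ takes their sum. Working out the expression (((8 ⊕ -1) ⊕ (4 ⊕ 3)) ⊗ ((3 ⊕ 5) ⊕ (-3 ⊕ -5))) gives -6.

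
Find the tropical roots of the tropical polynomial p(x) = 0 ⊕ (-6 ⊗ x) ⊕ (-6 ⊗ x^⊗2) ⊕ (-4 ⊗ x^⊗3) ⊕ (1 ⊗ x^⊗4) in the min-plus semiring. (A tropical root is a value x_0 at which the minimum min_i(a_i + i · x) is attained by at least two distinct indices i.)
Roots: {-5, -2, 0, 6}

Each tropical root is a break point of the lower envelope of the lines y = a_i + i · x (there are 5 lines, with slopes 0, 1, ..., 4). Only the lines that attain the minimum somewhere contribute to roots; other lines are dominated. Here the surviving (envelope) indices are i = 4, i = 3, i = 2, i = 1, i = 0.
Intersections between consecutive envelope lines give the roots: for adjacent envelope indices i < j the intersection is x = (a_i − a_j) / (j − i). Reading off the sorted break points: {-5, -2, 0, 6}.
Verification: at each break x_0, at least two indices attain the minimum of min_i(a_i + i · x_0).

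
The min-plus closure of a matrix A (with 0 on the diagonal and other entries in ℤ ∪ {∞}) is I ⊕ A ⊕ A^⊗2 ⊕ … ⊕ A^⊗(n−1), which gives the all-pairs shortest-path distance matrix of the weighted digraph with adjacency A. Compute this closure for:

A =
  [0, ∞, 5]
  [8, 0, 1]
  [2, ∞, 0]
Closure =
  [0, ∞, 5]
  [3, 0, 1]
  [2, ∞, 0]

This is the Floyd-Warshall all-pairs shortest-path computation. For each intermediate vertex k = 0, 1, …, 2, update dist[i][j] ← min(dist[i][j], dist[i][k] + dist[k][j]). The final matrix gives, for each (i, j), the minimum total weight of any directed path from i to j (possibly empty when i = j).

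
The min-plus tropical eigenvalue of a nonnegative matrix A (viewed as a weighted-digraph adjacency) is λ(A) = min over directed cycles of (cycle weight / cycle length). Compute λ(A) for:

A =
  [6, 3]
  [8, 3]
λ(A) = 3

Enumerate directed cycles and compute their means (weight / length). Sample:
  cycle 0 → 0: weight = 6, length = 1, mean = 6/1 ≈ 6.000
  cycle 1 → 1: weight = 3, length = 1, mean = 3/1 ≈ 3.000
  cycle 0 → 1 → 0: weight = 11, length = 2, mean = 11/2 ≈ 5.500
  cycle 1 → 0 → 1: weight = 11, length = 2, mean = 11/2 ≈ 5.500
Minimum mean = 3.000, attained e.g. along the cycle 1 → 1 with weight 3 and length 1. So λ(A) = 3/1 = 3.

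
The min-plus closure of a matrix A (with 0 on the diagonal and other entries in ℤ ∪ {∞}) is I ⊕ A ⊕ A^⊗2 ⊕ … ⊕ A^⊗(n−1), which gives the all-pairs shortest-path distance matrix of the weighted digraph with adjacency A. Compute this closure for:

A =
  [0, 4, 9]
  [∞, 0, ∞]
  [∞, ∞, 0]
Closure =
  [0, 4, 9]
  [∞, 0, ∞]
  [∞, ∞, 0]

This is the Floyd-Warshall all-pairs shortest-path computation. For each intermediate vertex k = 0, 1, …, 2, update dist[i][j] ← min(dist[i][j], dist[i][k] + dist[k][j]). The final matrix gives, for each (i, j), the minimum total weight of any directed path from i to j (possibly empty when i = j).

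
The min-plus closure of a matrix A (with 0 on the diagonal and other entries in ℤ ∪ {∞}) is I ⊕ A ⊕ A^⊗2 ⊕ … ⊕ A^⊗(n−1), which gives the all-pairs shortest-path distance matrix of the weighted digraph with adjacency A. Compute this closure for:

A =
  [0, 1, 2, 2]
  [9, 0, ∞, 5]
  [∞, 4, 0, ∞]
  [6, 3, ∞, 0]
Closure =
  [0, 1, 2, 2]
  [9, 0, 11, 5]
  [13, 4, 0, 9]
  [6, 3, 8, 0]

This is the Floyd-Warshall all-pairs shortest-path computation. For each intermediate vertex k = 0, 1, …, 3, update dist[i][j] ← min(dist[i][j], dist[i][k] + dist[k][j]). The final matrix gives, for each (i, j), the minimum total weight of any directed path from i to j (possibly empty when i = j).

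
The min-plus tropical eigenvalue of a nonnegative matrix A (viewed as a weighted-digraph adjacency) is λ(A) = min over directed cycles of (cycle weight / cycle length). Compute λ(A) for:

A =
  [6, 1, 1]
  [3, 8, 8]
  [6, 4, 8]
λ(A) = 2

Enumerate directed cycles and compute their means (weight / length). Sample:
  cycle 0 → 0: weight = 6, length = 1, mean = 6/1 ≈ 6.000
  cycle 1 → 1: weight = 8, length = 1, mean = 8/1 ≈ 8.000
  cycle 2 → 2: weight = 8, length = 1, mean = 8/1 ≈ 8.000
  cycle 0 → 1 → 0: weight = 4, length = 2, mean = 4/2 ≈ 2.000
  cycle 0 → 2 → 0: weight = 7, length = 2, mean = 7/2 ≈ 3.500
  cycle 1 → 0 → 1: weight = 4, length = 2, mean = 4/2 ≈ 2.000
Minimum mean = 2.000, attained e.g. along the cycle 0 → 1 → 0 with weight 4 and length 2. So λ(A) = 4/2 = 2.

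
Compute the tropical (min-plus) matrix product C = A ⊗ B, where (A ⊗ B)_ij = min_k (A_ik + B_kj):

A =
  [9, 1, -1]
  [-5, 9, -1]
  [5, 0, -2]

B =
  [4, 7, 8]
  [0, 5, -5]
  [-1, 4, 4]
A ⊗ B =
  [-2, 3, -4]
  [-2, 2, 3]
  [-3, 2, -5]

Apply the min-plus product entry-by-entry:
  C[0][0] = min over k of (A[0][0] + B[0][0] = 9 + 4 = 13, A[0][1] + B[1][0] = 1 + 0 = 1, A[0][2] + B[2][0] = -1 + -1 = -2) = -2 (attained at k = 2)
  C[0][1] = min over k of (A[0][0] + B[0][1] = 9 + 7 = 16, A[0][1] + B[1][1] = 1 + 5 = 6, A[0][2] + B[2][1] = -1 + 4 = 3) = 3 (attained at k = 2)
  C[0][2] = min over k of (A[0][0] + B[0][2] = 9 + 8 = 17, A[0][1] + B[1][2] = 1 + -5 = -4, A[0][2] + B[2][2] = -1 + 4 = 3) = -4 (attained at k = 1)
  C[1][0] = min over k of (A[1][0] + B[0][0] = -5 + 4 = -1, A[1][1] + B[1][0] = 9 + 0 = 9, A[1][2] + B[2][0] = -1 + -1 = -2) = -2 (attained at k = 2)
  C[1][1] = min over k of (A[1][0] + B[0][1] = -5 + 7 = 2, A[1][1] + B[1][1] = 9 + 5 = 14, A[1][2] + B[2][1] = -1 + 4 = 3) = 2 (attained at k = 0)
  C[1][2] = min over k of (A[1][0] + B[0][2] = -5 + 8 = 3, A[1][1] + B[1][2] = 9 + -5 = 4, A[1][2] + B[2][2] = -1 + 4 = 3) = 3 (attained at k = 0)
  C[2][0] = min over k of (A[2][0] + B[0][0] = 5 + 4 = 9, A[2][1] + B[1][0] = 0 + 0 = 0, A[2][2] + B[2][0] = -2 + -1 = -3) = -3 (attained at k = 2)
  C[2][1] = min over k of (A[2][0] + B[0][1] = 5 + 7 = 12, A[2][1] + B[1][1] = 0 + 5 = 5, A[2][2] + B[2][1] = -2 + 4 = 2) = 2 (attained at k = 2)
  C[2][2] = min over k of (A[2][0] + B[0][2] = 5 + 8 = 13, A[2][1] + B[1][2] = 0 + -5 = -5, A[2][2] + B[2][2] = -2 + 4 = 2) = -5 (attained at k = 1)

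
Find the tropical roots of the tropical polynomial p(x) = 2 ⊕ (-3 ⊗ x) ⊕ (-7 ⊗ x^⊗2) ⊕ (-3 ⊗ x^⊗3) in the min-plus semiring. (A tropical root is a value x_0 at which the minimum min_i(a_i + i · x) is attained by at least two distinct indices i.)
Roots: {-4, 4, 5}

Each tropical root is a break point of the lower envelope of the lines y = a_i + i · x (there are 4 lines, with slopes 0, 1, ..., 3). Only the lines that attain the minimum somewhere contribute to roots; other lines are dominated. Here the surviving (envelope) indices are i = 3, i = 2, i = 1, i = 0.
Intersections between consecutive envelope lines give the roots: for adjacent envelope indices i < j the intersection is x = (a_i − a_j) / (j − i). Reading off the sorted break points: {-4, 4, 5}.
Verification: at each break x_0, at least two indices attain the minimum of min_i(a_i + i · x_0).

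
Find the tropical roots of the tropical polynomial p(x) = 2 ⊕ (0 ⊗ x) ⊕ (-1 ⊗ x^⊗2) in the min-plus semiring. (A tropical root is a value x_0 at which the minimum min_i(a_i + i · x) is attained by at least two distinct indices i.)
Roots: {1, 2}

Each tropical root is a break point of the lower envelope of the lines y = a_i + i · x (there are 3 lines, with slopes 0, 1, ..., 2). Only the lines that attain the minimum somewhere contribute to roots; other lines are dominated. Here the surviving (envelope) indices are i = 2, i = 1, i = 0.
Intersections between consecutive envelope lines give the roots: for adjacent envelope indices i < j the intersection is x = (a_i − a_j) / (j − i). Reading off the sorted break points: {1, 2}.
Verification: at each break x_0, at least two indices attain the minimum of min_i(a_i + i · x_0).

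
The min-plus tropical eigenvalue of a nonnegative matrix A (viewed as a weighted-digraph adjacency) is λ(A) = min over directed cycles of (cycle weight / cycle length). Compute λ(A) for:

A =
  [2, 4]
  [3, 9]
λ(A) = 2

Enumerate directed cycles and compute their means (weight / length). Sample:
  cycle 0 → 0: weight = 2, length = 1, mean = 2/1 ≈ 2.000
  cycle 1 → 1: weight = 9, length = 1, mean = 9/1 ≈ 9.000
  cycle 0 → 1 → 0: weight = 7, length = 2, mean = 7/2 ≈ 3.500
  cycle 1 → 0 → 1: weight = 7, length = 2, mean = 7/2 ≈ 3.500
Minimum mean = 2.000, attained e.g. along the cycle 0 → 0 with weight 2 and length 1. So λ(A) = 2/1 = 2.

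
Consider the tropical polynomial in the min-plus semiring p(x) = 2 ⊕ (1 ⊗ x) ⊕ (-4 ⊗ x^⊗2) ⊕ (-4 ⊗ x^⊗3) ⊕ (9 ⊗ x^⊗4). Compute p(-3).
p(-3) = -13

A tropical monomial a ⊗ x^⊗i evaluates to a + i · x. Evaluating each term at x = -3:
  Term 0 contributes 2 + 0 · -3 = 2
  Term 1 contributes 1 + 1 · -3 = -2
  Term 2 contributes -4 + 2 · -3 = -10
  Term 3 contributes -4 + 3 · -3 = -13
  Term 4 contributes 9 + 4 · -3 = -3
p(-3) = ⊕ of these = min[2, -2, -10, -13, -3] = -13.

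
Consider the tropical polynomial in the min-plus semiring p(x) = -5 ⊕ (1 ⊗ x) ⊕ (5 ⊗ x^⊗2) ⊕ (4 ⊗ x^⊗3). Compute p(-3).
p(-3) = -5

A tropical monomial a ⊗ x^⊗i evaluates to a + i · x. Evaluating each term at x = -3:
  Term 0 contributes -5 + 0 · -3 = -5
  Term 1 contributes 1 + 1 · -3 = -2
  Term 2 contributes 5 + 2 · -3 = -1
  Term 3 contributes 4 + 3 · -3 = -5
p(-3) = ⊕ of these = min[-5, -2, -1, -5] = -5.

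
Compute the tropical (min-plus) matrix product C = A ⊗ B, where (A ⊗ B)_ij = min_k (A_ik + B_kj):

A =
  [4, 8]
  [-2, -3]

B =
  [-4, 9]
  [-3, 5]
A ⊗ B =
  [0, 13]
  [-6, 2]

Apply the min-plus product entry-by-entry:
  C[0][0] = min over k of (A[0][0] + B[0][0] = 4 + -4 = 0, A[0][1] + B[1][0] = 8 + -3 = 5) = 0 (attained at k = 0)
  C[0][1] = min over k of (A[0][0] + B[0][1] = 4 + 9 = 13, A[0][1] + B[1][1] = 8 + 5 = 13) = 13 (attained at k = 0)
  C[1][0] = min over k of (A[1][0] + B[0][0] = -2 + -4 = -6, A[1][1] + B[1][0] = -3 + -3 = -6) = -6 (attained at k = 0)
  C[1][1] = min over k of (A[1][0] + B[0][1] = -2 + 9 = 7, A[1][1] + B[1][1] = -3 + 5 = 2) = 2 (attained at k = 1)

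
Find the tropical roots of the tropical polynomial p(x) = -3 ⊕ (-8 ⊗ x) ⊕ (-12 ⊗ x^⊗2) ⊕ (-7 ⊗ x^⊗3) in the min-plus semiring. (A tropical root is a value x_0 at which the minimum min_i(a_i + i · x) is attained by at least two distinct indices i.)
Roots: {-5, 4, 5}

Each tropical root is a break point of the lower envelope of the lines y = a_i + i · x (there are 4 lines, with slopes 0, 1, ..., 3). Only the lines that attain the minimum somewhere contribute to roots; other lines are dominated. Here the surviving (envelope) indices are i = 3, i = 2, i = 1, i = 0.
Intersections between consecutive envelope lines give the roots: for adjacent envelope indices i < j the intersection is x = (a_i − a_j) / (j − i). Reading off the sorted break points: {-5, 4, 5}.
Verification: at each break x_0, at least two indices attain the minimum of min_i(a_i + i · x_0).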